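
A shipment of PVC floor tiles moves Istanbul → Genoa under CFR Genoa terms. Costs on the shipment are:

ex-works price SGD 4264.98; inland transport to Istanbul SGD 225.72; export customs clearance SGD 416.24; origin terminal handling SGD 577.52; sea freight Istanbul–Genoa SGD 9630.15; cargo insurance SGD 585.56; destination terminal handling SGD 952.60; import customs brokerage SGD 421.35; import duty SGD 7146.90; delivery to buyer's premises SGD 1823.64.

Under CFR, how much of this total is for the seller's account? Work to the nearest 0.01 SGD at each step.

Seller's account: SGD 15114.61

CFR: the seller pays costs through ocean freight to the destination port, but not insurance.
Seller's account: goods 4264.98 + inland to port 225.72 + export clearance 416.24 + origin terminal 577.52 + freight 9630.15 = 15114.61
Buyer's account: insurance 585.56 + destination terminal 952.60 + brokerage 421.35 + duty 7146.90 + delivery 1823.64 = 10930.05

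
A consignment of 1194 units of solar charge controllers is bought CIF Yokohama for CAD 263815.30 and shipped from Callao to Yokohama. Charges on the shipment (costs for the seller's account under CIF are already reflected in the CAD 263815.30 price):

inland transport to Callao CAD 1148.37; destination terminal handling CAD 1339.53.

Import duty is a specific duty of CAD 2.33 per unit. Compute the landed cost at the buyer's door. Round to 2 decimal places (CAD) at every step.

CIF: the seller pays costs through ocean freight and marine insurance to the destination port.
Already in the invoice (seller's account under CIF): inland to port — exclude.
The CIF price already equals the CIF value: 263815.30
Import duty = 1194 × 2.33 = 2782.02
Buyer bears: destination terminal 1339.53 + duty 2782.02 = 4121.55
Landed cost = invoice 263815.30 + 4121.55 = 267936.85

Total landed cost: CAD 267936.85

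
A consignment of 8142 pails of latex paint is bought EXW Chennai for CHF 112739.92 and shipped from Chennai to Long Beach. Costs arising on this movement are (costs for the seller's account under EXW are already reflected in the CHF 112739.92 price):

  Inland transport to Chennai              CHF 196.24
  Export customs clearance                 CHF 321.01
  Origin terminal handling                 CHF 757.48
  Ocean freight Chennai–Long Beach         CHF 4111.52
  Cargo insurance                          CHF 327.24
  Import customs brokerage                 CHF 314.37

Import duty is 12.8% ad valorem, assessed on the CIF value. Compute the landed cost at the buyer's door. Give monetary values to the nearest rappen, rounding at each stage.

Total landed cost: CHF 133929.82

EXW: the seller makes goods available at their premises; the buyer bears all onward costs.
CIF value = EXW price + inland to port + export clearance + origin terminal + freight + insurance = 112739.92 + 196.24 + 321.01 + 757.48 + 4111.52 + 327.24 = 118453.41
Import duty = 118453.41 × 12.8% = 15162.04
Buyer bears: inland to port 196.24 + export clearance 321.01 + origin terminal 757.48 + freight 4111.52 + insurance 327.24 + brokerage 314.37 + duty 15162.04 = 21189.90
Landed cost = invoice 112739.92 + 21189.90 = 133929.82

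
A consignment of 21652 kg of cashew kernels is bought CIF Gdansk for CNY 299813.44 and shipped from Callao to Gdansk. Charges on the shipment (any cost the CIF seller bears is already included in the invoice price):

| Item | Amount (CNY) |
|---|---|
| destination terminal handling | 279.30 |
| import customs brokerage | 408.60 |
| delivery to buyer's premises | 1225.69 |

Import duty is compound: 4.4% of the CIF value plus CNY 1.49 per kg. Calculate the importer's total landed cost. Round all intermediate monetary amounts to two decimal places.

CIF: the seller pays costs through ocean freight and marine insurance to the destination port.
The CIF price already equals the CIF value: 299813.44
Ad valorem component: 299813.44 × 4.4% = 13191.79
Specific component: 21652 × 1.49 = 32261.48
Import duty = 13191.79 + 32261.48 = 45453.27
Buyer bears: destination terminal 279.30 + brokerage 408.60 + delivery 1225.69 + duty 45453.27 = 47366.86
Landed cost = invoice 299813.44 + 47366.86 = 347180.30

Total landed cost: CNY 347180.30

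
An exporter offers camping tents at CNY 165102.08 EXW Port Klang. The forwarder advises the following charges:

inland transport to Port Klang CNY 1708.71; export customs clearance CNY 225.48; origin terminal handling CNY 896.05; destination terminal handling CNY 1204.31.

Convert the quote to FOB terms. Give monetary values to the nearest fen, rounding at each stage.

FOB price: CNY 167932.32

Not relevant to the conversion: destination terminal — on the buyer under both terms; not part of either seller's price.
From EXW to FOB, the seller additionally bears: inland to port, export clearance, origin terminal.
FOB price = 165102.08 + 1708.71 + 225.48 + 896.05 = 167932.32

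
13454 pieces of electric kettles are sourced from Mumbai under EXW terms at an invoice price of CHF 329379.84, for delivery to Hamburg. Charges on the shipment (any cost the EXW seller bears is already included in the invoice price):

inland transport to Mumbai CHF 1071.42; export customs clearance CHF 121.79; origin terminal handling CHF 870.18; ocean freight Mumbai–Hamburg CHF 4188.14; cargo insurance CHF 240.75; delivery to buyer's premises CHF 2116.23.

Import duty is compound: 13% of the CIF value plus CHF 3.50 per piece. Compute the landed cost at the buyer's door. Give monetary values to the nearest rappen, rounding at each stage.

Total landed cost: CHF 428740.73

EXW: the seller makes goods available at their premises; the buyer bears all onward costs.
CIF value = EXW price + inland to port + export clearance + origin terminal + freight + insurance = 329379.84 + 1071.42 + 121.79 + 870.18 + 4188.14 + 240.75 = 335872.12
Ad valorem component: 335872.12 × 13% = 43663.38
Specific component: 13454 × 3.50 = 47089.00
Import duty = 43663.38 + 47089.00 = 90752.38
Buyer bears: inland to port 1071.42 + export clearance 121.79 + origin terminal 870.18 + freight 4188.14 + insurance 240.75 + delivery 2116.23 + duty 90752.38 = 99360.89
Landed cost = invoice 329379.84 + 99360.89 = 428740.73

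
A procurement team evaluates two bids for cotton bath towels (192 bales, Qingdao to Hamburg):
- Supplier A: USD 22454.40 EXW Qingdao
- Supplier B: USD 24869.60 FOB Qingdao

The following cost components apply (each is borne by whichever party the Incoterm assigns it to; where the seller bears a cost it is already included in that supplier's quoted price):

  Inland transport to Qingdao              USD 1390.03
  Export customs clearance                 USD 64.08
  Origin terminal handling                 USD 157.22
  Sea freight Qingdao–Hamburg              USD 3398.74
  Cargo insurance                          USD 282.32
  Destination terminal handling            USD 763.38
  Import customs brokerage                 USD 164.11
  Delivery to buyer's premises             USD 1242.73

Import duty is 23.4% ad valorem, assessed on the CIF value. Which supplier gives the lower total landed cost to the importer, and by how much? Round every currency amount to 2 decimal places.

Supplier A is cheaper by USD 991.97

Supplier A (EXW):
CIF value = EXW price + inland to port + export clearance + origin terminal + freight + insurance = 22454.40 + 1390.03 + 64.08 + 157.22 + 3398.74 + 282.32 = 27746.79
Import duty = 27746.79 × 23.4% = 6492.75
Buyer bears (A): 1390.03 + 64.08 + 157.22 + 3398.74 + 282.32 + 763.38 + 164.11 + 1242.73 = 7462.61
Landed cost (A) = invoice 22454.40 + 7462.61 + duty 6492.75 = 36409.76
Supplier B (FOB):
CIF value = FOB price + freight + insurance = 24869.60 + 3398.74 + 282.32 = 28550.66
Import duty = 28550.66 × 23.4% = 6680.85
Buyer bears (B): 3398.74 + 282.32 + 763.38 + 164.11 + 1242.73 = 5851.28
Landed cost (B) = invoice 24869.60 + 5851.28 + duty 6680.85 = 37401.73
Difference = |36409.76 − 37401.73| = 991.97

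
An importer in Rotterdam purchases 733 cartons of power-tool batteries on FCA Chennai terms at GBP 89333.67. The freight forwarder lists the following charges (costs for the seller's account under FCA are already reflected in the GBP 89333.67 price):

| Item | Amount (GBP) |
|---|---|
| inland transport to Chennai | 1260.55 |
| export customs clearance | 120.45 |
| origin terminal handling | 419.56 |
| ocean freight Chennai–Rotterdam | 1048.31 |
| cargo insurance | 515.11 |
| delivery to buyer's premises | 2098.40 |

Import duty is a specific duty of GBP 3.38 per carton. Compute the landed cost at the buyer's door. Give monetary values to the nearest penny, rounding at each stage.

FCA: the seller delivers export-cleared goods to the carrier; the buyer bears costs from that point.
Already in the invoice (seller's account under FCA): inland to port, export clearance — exclude.
CIF value = FCA price + origin terminal + freight + insurance = 89333.67 + 419.56 + 1048.31 + 515.11 = 91316.65
Import duty = 733 × 3.38 = 2477.54
Buyer bears: origin terminal 419.56 + freight 1048.31 + insurance 515.11 + delivery 2098.40 + duty 2477.54 = 6558.92
Landed cost = invoice 89333.67 + 6558.92 = 95892.59

Total landed cost: GBP 95892.59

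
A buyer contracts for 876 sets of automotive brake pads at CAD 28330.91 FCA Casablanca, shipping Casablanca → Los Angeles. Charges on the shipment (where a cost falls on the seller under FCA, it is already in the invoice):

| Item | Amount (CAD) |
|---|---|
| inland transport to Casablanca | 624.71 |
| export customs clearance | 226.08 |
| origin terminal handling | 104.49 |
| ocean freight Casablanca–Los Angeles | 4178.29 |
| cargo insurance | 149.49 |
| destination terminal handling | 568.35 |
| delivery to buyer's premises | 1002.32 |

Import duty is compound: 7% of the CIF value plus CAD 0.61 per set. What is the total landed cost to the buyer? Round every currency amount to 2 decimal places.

FCA: the seller delivers export-cleared goods to the carrier; the buyer bears costs from that point.
Already in the invoice (seller's account under FCA): inland to port, export clearance — exclude.
CIF value = FCA price + origin terminal + freight + insurance = 28330.91 + 104.49 + 4178.29 + 149.49 = 32763.18
Ad valorem component: 32763.18 × 7% = 2293.42
Specific component: 876 × 0.61 = 534.36
Import duty = 2293.42 + 534.36 = 2827.78
Buyer bears: origin terminal 104.49 + freight 4178.29 + insurance 149.49 + destination terminal 568.35 + delivery 1002.32 + duty 2827.78 = 8830.72
Landed cost = invoice 28330.91 + 8830.72 = 37161.63

Total landed cost: CAD 37161.63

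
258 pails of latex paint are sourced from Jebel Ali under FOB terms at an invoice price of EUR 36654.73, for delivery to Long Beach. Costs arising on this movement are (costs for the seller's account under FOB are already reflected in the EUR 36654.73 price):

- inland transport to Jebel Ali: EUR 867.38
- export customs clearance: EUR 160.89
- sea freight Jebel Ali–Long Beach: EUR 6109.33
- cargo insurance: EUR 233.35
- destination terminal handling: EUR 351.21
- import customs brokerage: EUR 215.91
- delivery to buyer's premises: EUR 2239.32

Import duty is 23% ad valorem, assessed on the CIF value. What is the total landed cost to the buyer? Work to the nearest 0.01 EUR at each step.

Total landed cost: EUR 55693.25

FOB: the seller bears costs until goods are on board at the origin port; the buyer bears freight, insurance and all costs thereafter.
Already in the invoice (seller's account under FOB): inland to port, export clearance — exclude.
CIF value = FOB price + freight + insurance = 36654.73 + 6109.33 + 233.35 = 42997.41
Import duty = 42997.41 × 23% = 9889.40
Buyer bears: freight 6109.33 + insurance 233.35 + destination terminal 351.21 + brokerage 215.91 + delivery 2239.32 + duty 9889.40 = 19038.52
Landed cost = invoice 36654.73 + 19038.52 = 55693.25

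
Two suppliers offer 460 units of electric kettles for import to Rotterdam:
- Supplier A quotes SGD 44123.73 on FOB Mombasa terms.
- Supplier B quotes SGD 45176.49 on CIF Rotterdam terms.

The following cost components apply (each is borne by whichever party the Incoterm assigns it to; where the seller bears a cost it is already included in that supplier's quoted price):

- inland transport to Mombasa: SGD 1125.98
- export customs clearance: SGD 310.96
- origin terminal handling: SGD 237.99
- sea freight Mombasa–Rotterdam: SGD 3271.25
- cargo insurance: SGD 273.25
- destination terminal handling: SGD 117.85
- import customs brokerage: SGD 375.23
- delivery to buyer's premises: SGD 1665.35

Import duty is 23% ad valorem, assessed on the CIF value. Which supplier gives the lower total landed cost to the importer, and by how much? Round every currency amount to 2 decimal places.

Supplier B is cheaper by SGD 3064.84

Supplier A (FOB):
CIF value = FOB price + freight + insurance = 44123.73 + 3271.25 + 273.25 = 47668.23
Import duty = 47668.23 × 23% = 10963.69
Buyer bears (A): 3271.25 + 273.25 + 117.85 + 375.23 + 1665.35 = 5702.93
Landed cost (A) = invoice 44123.73 + 5702.93 + duty 10963.69 = 60790.35
Supplier B (CIF):
The CIF price already equals the CIF value: 45176.49
Import duty = 45176.49 × 23% = 10390.59
Buyer bears (B): 117.85 + 375.23 + 1665.35 = 2158.43
Landed cost (B) = invoice 45176.49 + 2158.43 + duty 10390.59 = 57725.51
Difference = |60790.35 − 57725.51| = 3064.84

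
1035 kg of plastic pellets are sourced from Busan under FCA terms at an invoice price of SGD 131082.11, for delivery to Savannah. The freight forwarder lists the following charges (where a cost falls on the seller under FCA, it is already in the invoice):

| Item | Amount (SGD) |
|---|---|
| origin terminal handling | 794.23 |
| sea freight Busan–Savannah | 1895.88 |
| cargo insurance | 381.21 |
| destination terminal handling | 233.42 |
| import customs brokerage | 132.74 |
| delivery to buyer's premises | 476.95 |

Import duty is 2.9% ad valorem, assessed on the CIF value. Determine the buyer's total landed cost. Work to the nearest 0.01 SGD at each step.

FCA: the seller delivers export-cleared goods to the carrier; the buyer bears costs from that point.
CIF value = FCA price + origin terminal + freight + insurance = 131082.11 + 794.23 + 1895.88 + 381.21 = 134153.43
Import duty = 134153.43 × 2.9% = 3890.45
Buyer bears: origin terminal 794.23 + freight 1895.88 + insurance 381.21 + destination terminal 233.42 + brokerage 132.74 + delivery 476.95 + duty 3890.45 = 7804.88
Landed cost = invoice 131082.11 + 7804.88 = 138886.99

Total landed cost: SGD 138886.99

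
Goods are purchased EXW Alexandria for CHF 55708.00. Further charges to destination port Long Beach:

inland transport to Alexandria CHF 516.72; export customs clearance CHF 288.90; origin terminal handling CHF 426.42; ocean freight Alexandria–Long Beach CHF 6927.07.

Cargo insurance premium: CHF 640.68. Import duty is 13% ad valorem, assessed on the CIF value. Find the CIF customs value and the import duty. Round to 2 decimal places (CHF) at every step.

CIF = EXW price + pre-shipment costs + freight + insurance
CIF = 55708.00 + 516.72 + 288.90 + 426.42 + 6927.07 + 640.68 = 64507.79
Import duty = 64507.79 × 13% = 8386.01

CIF value: CHF 64507.79; import duty: CHF 8386.01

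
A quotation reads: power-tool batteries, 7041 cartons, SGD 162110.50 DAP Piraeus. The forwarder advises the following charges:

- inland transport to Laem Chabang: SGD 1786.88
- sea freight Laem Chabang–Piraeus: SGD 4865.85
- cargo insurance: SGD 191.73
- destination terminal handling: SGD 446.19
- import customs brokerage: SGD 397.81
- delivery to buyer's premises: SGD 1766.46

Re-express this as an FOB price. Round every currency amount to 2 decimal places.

FOB price: SGD 154840.27

Not relevant to the conversion: inland to port — on the seller under both DAP and FOB; already in the DAP price and stays in the FOB price. brokerage — on the buyer under both terms; not part of either seller's price.
From DAP to FOB, the seller no longer bears: freight, insurance, destination terminal, delivery.
FOB price = 162110.50 − 4865.85 − 191.73 − 446.19 − 1766.46 = 154840.27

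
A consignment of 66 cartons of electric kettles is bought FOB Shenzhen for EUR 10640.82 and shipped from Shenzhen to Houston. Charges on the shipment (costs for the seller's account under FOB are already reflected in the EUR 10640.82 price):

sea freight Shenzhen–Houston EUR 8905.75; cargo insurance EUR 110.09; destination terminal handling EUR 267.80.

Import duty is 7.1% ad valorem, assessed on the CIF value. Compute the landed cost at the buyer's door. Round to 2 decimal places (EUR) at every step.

Total landed cost: EUR 21320.08

FOB: the seller bears costs until goods are on board at the origin port; the buyer bears freight, insurance and all costs thereafter.
CIF value = FOB price + freight + insurance = 10640.82 + 8905.75 + 110.09 = 19656.66
Import duty = 19656.66 × 7.1% = 1395.62
Buyer bears: freight 8905.75 + insurance 110.09 + destination terminal 267.80 + duty 1395.62 = 10679.26
Landed cost = invoice 10640.82 + 10679.26 = 21320.08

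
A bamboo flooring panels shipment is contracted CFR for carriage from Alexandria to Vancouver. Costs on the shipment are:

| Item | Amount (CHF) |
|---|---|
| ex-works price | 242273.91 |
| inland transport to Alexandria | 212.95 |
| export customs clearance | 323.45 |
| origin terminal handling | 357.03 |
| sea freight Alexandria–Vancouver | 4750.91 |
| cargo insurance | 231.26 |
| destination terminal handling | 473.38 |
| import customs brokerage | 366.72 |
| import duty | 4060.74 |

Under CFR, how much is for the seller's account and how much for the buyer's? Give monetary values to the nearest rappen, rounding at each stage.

Seller: CHF 247918.25; buyer: CHF 5132.10

CFR: the seller pays costs through ocean freight to the destination port, but not insurance.
Seller's account: goods 242273.91 + inland to port 212.95 + export clearance 323.45 + origin terminal 357.03 + freight 4750.91 = 247918.25
Buyer's account: insurance 231.26 + destination terminal 473.38 + brokerage 366.72 + duty 4060.74 = 5132.10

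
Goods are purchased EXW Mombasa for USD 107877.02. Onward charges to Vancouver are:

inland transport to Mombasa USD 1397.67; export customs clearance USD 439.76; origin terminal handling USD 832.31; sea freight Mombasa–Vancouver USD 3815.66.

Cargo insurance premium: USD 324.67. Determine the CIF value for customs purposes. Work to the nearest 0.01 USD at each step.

CIF = EXW price + pre-shipment costs + freight + insurance
CIF = 107877.02 + 1397.67 + 439.76 + 832.31 + 3815.66 + 324.67 = 114687.09

CIF value: USD 114687.09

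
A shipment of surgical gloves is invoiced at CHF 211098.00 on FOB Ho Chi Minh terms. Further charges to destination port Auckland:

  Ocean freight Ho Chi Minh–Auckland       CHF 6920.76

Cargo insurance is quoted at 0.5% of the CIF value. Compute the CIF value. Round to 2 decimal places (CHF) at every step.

CIF value: CHF 219114.33

Let C be the CIF value. C = FOB price + freight + 0.5% × C
C − 0.5% × C = 211098.00 + 6920.76
0.995 × C = 218018.76
C = 218018.76 / 0.995 = 219114.33
Insurance premium = 0.5% × 219114.33 = 1095.57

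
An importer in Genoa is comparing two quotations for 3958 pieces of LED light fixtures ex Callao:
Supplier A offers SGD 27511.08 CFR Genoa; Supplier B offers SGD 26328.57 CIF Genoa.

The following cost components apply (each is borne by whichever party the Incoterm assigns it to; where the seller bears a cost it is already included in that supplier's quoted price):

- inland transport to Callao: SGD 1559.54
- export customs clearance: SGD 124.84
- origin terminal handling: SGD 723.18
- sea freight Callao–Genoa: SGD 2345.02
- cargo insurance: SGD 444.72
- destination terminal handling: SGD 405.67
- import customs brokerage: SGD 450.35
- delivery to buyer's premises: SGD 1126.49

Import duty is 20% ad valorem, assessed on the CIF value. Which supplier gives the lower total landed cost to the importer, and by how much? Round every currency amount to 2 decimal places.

Supplier B is cheaper by SGD 1952.68

Supplier A (CFR):
CIF value = CFR price + insurance = 27511.08 + 444.72 = 27955.80
Import duty = 27955.80 × 20% = 5591.16
Buyer bears (A): 444.72 + 405.67 + 450.35 + 1126.49 = 2427.23
Landed cost (A) = invoice 27511.08 + 2427.23 + duty 5591.16 = 35529.47
Supplier B (CIF):
The CIF price already equals the CIF value: 26328.57
Import duty = 26328.57 × 20% = 5265.71
Buyer bears (B): 405.67 + 450.35 + 1126.49 = 1982.51
Landed cost (B) = invoice 26328.57 + 1982.51 + duty 5265.71 = 33576.79
Difference = |35529.47 − 33576.79| = 1952.68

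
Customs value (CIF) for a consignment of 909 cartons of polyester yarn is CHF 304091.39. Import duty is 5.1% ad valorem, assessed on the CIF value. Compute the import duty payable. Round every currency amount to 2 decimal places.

Import duty = 304091.39 × 5.1% = 15508.66

Import duty: CHF 15508.66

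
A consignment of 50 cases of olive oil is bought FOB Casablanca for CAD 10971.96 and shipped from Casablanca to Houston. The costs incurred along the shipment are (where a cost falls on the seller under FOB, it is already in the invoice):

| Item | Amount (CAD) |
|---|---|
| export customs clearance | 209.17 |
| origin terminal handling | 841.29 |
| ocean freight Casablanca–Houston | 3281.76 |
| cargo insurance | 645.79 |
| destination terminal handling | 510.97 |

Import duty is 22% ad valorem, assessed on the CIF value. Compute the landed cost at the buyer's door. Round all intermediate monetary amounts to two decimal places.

Total landed cost: CAD 18688.37

FOB: the seller bears costs until goods are on board at the origin port; the buyer bears freight, insurance and all costs thereafter.
Already in the invoice (seller's account under FOB): export clearance, origin terminal — exclude.
CIF value = FOB price + freight + insurance = 10971.96 + 3281.76 + 645.79 = 14899.51
Import duty = 14899.51 × 22% = 3277.89
Buyer bears: freight 3281.76 + insurance 645.79 + destination terminal 510.97 + duty 3277.89 = 7716.41
Landed cost = invoice 10971.96 + 7716.41 = 18688.37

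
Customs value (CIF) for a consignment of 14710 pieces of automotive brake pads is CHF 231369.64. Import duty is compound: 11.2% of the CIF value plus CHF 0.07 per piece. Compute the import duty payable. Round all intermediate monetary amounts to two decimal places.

Import duty: CHF 26943.10

Ad valorem component: 231369.64 × 11.2% = 25913.40
Specific component: 14710 × 0.07 = 1029.70
Import duty = 25913.40 + 1029.70 = 26943.10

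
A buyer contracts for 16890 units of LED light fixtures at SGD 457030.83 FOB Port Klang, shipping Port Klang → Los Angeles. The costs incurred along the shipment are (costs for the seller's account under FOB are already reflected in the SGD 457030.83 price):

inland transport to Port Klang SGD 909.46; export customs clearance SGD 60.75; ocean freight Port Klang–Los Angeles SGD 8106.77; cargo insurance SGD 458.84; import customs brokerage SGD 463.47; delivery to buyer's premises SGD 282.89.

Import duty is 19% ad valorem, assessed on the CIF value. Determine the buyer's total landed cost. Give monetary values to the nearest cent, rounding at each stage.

Total landed cost: SGD 554806.12

FOB: the seller bears costs until goods are on board at the origin port; the buyer bears freight, insurance and all costs thereafter.
Already in the invoice (seller's account under FOB): inland to port, export clearance — exclude.
CIF value = FOB price + freight + insurance = 457030.83 + 8106.77 + 458.84 = 465596.44
Import duty = 465596.44 × 19% = 88463.32
Buyer bears: freight 8106.77 + insurance 458.84 + brokerage 463.47 + delivery 282.89 + duty 88463.32 = 97775.29
Landed cost = invoice 457030.83 + 97775.29 = 554806.12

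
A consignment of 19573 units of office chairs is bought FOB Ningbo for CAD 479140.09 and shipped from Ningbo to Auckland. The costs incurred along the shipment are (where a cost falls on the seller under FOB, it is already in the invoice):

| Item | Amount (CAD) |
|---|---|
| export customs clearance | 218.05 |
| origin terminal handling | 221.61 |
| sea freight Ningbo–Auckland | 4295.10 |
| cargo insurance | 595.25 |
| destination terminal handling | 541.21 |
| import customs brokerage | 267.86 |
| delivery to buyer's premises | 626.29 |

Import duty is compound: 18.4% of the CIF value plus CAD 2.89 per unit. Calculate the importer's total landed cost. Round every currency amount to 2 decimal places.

Total landed cost: CAD 631093.37

FOB: the seller bears costs until goods are on board at the origin port; the buyer bears freight, insurance and all costs thereafter.
Already in the invoice (seller's account under FOB): export clearance, origin terminal — exclude.
CIF value = FOB price + freight + insurance = 479140.09 + 4295.10 + 595.25 = 484030.44
Ad valorem component: 484030.44 × 18.4% = 89061.60
Specific component: 19573 × 2.89 = 56565.97
Import duty = 89061.60 + 56565.97 = 145627.57
Buyer bears: freight 4295.10 + insurance 595.25 + destination terminal 541.21 + brokerage 267.86 + delivery 626.29 + duty 145627.57 = 151953.28
Landed cost = invoice 479140.09 + 151953.28 = 631093.37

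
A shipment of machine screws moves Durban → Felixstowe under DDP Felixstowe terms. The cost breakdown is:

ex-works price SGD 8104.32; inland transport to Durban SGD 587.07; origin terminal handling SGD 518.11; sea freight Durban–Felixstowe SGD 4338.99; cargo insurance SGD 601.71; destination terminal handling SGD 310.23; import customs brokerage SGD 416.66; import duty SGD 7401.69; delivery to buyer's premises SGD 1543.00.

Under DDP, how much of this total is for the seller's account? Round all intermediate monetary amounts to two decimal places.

DDP: the seller bears all costs including import duty.
Seller's account: goods 8104.32 + inland to port 587.07 + origin terminal 518.11 + freight 4338.99 + insurance 601.71 + destination terminal 310.23 + brokerage 416.66 + duty 7401.69 + delivery 1543.00 = 23821.78
Buyer's account: 0.00

Seller's account: SGD 23821.78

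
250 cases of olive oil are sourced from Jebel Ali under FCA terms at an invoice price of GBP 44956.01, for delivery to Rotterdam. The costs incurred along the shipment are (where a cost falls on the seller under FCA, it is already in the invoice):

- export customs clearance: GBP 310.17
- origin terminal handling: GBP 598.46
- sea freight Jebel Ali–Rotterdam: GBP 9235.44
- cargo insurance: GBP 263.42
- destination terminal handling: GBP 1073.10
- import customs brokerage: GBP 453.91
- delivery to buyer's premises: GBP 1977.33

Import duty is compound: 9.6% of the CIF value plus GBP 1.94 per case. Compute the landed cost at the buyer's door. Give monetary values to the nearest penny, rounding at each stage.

FCA: the seller delivers export-cleared goods to the carrier; the buyer bears costs from that point.
Already in the invoice (seller's account under FCA): export clearance — exclude.
CIF value = FCA price + origin terminal + freight + insurance = 44956.01 + 598.46 + 9235.44 + 263.42 = 55053.33
Ad valorem component: 55053.33 × 9.6% = 5285.12
Specific component: 250 × 1.94 = 485.00
Import duty = 5285.12 + 485.00 = 5770.12
Buyer bears: origin terminal 598.46 + freight 9235.44 + insurance 263.42 + destination terminal 1073.10 + brokerage 453.91 + delivery 1977.33 + duty 5770.12 = 19371.78
Landed cost = invoice 44956.01 + 19371.78 = 64327.79

Total landed cost: GBP 64327.79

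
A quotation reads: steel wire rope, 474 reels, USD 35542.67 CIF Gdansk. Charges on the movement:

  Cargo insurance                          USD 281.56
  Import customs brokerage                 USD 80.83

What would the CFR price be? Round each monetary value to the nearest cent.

CFR price: USD 35261.11

Not relevant to the conversion: brokerage — on the buyer under both terms; not part of either seller's price.
From CIF to CFR, the seller no longer bears: insurance.
CFR price = 35542.67 − 281.56 = 35261.11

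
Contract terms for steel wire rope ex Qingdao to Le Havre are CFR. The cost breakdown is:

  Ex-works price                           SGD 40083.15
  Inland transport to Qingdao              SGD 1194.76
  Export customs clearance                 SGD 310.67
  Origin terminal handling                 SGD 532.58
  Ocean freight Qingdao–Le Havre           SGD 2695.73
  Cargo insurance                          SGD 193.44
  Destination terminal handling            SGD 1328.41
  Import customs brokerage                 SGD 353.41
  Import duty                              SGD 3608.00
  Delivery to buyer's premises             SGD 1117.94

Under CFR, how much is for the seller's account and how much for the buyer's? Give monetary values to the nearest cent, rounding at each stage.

CFR: the seller pays costs through ocean freight to the destination port, but not insurance.
Seller's account: goods 40083.15 + inland to port 1194.76 + export clearance 310.67 + origin terminal 532.58 + freight 2695.73 = 44816.89
Buyer's account: insurance 193.44 + destination terminal 1328.41 + brokerage 353.41 + duty 3608.00 + delivery 1117.94 = 6601.20

Seller: SGD 44816.89; buyer: SGD 6601.20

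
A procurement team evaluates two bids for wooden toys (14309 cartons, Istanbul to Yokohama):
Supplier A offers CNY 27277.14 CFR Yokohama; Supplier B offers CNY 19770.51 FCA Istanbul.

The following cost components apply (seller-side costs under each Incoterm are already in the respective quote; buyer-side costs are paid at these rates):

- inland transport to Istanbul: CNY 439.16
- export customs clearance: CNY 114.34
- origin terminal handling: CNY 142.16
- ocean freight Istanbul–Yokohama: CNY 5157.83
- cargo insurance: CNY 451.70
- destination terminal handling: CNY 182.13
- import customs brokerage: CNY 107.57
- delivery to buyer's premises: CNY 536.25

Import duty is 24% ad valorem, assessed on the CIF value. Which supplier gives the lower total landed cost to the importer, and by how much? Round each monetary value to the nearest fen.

Supplier A (CFR):
CIF value = CFR price + insurance = 27277.14 + 451.70 = 27728.84
Import duty = 27728.84 × 24% = 6654.92
Buyer bears (A): 451.70 + 182.13 + 107.57 + 536.25 = 1277.65
Landed cost (A) = invoice 27277.14 + 1277.65 + duty 6654.92 = 35209.71
Supplier B (FCA):
CIF value = FCA price + origin terminal + freight + insurance = 19770.51 + 142.16 + 5157.83 + 451.70 = 25522.20
Import duty = 25522.20 × 24% = 6125.33
Buyer bears (B): 142.16 + 5157.83 + 451.70 + 182.13 + 107.57 + 536.25 = 6577.64
Landed cost (B) = invoice 19770.51 + 6577.64 + duty 6125.33 = 32473.48
Difference = |35209.71 − 32473.48| = 2736.23

Supplier B is cheaper by CNY 2736.23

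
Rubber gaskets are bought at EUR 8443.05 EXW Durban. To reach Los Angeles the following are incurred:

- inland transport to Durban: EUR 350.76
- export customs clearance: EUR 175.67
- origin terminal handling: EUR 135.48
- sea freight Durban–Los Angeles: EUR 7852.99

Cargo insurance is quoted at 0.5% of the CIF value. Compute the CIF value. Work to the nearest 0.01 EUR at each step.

CIF value: EUR 17043.17

Let C be the CIF value. C = EXW price + pre-shipment costs + freight + 0.5% × C
C − 0.5% × C = 8443.05 + 350.76 + 175.67 + 135.48 + 7852.99
0.995 × C = 16957.95
C = 16957.95 / 0.995 = 17043.17
Insurance premium = 0.5% × 17043.17 = 85.22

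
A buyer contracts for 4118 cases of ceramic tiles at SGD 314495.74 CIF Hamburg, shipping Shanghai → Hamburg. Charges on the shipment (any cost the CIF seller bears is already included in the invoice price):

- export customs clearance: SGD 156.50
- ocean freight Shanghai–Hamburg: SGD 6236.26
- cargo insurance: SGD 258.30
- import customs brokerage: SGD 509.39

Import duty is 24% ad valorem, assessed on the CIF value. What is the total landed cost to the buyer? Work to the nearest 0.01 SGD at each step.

Total landed cost: SGD 390484.11

CIF: the seller pays costs through ocean freight and marine insurance to the destination port.
Already in the invoice (seller's account under CIF): export clearance, freight, insurance — exclude.
The CIF price already equals the CIF value: 314495.74
Import duty = 314495.74 × 24% = 75478.98
Buyer bears: brokerage 509.39 + duty 75478.98 = 75988.37
Landed cost = invoice 314495.74 + 75988.37 = 390484.11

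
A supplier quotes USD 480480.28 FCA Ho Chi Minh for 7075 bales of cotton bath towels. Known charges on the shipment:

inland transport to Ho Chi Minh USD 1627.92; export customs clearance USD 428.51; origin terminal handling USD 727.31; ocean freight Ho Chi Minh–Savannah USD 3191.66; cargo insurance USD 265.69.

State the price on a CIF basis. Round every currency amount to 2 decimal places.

Not relevant to the conversion: inland to port, export clearance — on the seller under both FCA and CIF; already in the FCA price and stays in the CIF price.
From FCA to CIF, the seller additionally bears: origin terminal, freight, insurance.
CIF price = 480480.28 + 727.31 + 3191.66 + 265.69 = 484664.94

CIF price: USD 484664.94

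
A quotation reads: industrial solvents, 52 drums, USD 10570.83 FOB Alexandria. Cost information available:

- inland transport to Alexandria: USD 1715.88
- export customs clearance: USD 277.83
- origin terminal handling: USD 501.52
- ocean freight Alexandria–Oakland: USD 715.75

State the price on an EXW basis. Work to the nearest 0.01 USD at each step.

Not relevant to the conversion: freight — on the buyer under both terms; not part of either seller's price.
From FOB to EXW, the seller no longer bears: inland to port, export clearance, origin terminal.
EXW price = 10570.83 − 1715.88 − 277.83 − 501.52 = 8075.60

EXW price: USD 8075.60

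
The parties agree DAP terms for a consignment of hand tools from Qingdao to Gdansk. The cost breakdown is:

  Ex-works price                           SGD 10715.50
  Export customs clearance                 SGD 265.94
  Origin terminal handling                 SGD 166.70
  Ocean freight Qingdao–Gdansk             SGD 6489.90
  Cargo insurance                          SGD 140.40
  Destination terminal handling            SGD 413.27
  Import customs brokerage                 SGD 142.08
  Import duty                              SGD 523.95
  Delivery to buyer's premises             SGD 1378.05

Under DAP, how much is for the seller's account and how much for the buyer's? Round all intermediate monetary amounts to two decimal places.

DAP: the seller bears all costs to the named destination except import duty and clearance.
Seller's account: goods 10715.50 + export clearance 265.94 + origin terminal 166.70 + freight 6489.90 + insurance 140.40 + destination terminal 413.27 + delivery 1378.05 = 19569.76
Buyer's account: brokerage 142.08 + duty 523.95 = 666.03

Seller: SGD 19569.76; buyer: SGD 666.03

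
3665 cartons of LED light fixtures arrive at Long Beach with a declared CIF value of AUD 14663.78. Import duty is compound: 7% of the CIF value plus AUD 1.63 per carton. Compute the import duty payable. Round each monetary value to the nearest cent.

Import duty: AUD 7000.41

Ad valorem component: 14663.78 × 7% = 1026.46
Specific component: 3665 × 1.63 = 5973.95
Import duty = 1026.46 + 5973.95 = 7000.41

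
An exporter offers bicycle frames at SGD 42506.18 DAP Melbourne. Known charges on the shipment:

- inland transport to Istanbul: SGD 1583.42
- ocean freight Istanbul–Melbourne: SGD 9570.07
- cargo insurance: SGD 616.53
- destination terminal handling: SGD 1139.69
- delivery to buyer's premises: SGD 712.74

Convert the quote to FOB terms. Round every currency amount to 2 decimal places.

Not relevant to the conversion: inland to port — on the seller under both DAP and FOB; already in the DAP price and stays in the FOB price.
From DAP to FOB, the seller no longer bears: freight, insurance, destination terminal, delivery.
FOB price = 42506.18 − 9570.07 − 616.53 − 1139.69 − 712.74 = 30467.15

FOB price: SGD 30467.15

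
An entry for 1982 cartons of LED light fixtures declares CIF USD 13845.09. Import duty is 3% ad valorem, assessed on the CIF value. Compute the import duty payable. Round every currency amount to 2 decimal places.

Import duty: USD 415.35

Import duty = 13845.09 × 3% = 415.35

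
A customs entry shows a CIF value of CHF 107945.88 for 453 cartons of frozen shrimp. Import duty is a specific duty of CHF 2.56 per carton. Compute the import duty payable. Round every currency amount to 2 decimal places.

Import duty = 453 × 2.56 = 1159.68

Import duty: CHF 1159.68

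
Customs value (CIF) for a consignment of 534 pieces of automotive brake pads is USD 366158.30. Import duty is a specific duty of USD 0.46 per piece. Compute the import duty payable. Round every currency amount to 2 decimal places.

Import duty: USD 245.64

Import duty = 534 × 0.46 = 245.64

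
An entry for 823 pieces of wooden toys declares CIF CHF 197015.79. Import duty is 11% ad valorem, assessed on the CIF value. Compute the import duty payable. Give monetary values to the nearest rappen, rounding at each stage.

Import duty = 197015.79 × 11% = 21671.74

Import duty: CHF 21671.74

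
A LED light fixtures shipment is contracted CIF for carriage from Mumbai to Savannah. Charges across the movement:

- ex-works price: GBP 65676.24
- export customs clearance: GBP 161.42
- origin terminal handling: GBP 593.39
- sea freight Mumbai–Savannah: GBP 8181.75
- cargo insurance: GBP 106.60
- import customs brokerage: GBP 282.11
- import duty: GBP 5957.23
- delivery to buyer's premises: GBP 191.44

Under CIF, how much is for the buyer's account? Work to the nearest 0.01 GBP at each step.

Buyer's account: GBP 6430.78

CIF: the seller pays costs through ocean freight and marine insurance to the destination port.
Seller's account: goods 65676.24 + export clearance 161.42 + origin terminal 593.39 + freight 8181.75 + insurance 106.60 = 74719.40
Buyer's account: brokerage 282.11 + duty 5957.23 + delivery 191.44 = 6430.78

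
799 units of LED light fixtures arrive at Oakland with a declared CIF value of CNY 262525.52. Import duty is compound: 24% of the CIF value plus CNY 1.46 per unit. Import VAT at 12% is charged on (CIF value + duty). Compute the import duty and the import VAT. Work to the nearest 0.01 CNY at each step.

Import duty: CNY 64172.66; import VAT: CNY 39203.78

Ad valorem component: 262525.52 × 24% = 63006.12
Specific component: 799 × 1.46 = 1166.54
Import duty = 63006.12 + 1166.54 = 64172.66
VAT base = CIF + duty = 262525.52 + 64172.66 = 326698.18
Import VAT = 326698.18 × 12% = 39203.78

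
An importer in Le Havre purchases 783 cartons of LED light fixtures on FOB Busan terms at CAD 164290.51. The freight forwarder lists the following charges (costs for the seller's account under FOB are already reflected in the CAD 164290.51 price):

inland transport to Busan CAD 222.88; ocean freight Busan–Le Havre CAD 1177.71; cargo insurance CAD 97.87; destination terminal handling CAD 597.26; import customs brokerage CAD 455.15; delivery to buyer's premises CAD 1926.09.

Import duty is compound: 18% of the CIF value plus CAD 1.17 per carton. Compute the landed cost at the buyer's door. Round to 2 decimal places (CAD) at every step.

FOB: the seller bears costs until goods are on board at the origin port; the buyer bears freight, insurance and all costs thereafter.
Already in the invoice (seller's account under FOB): inland to port — exclude.
CIF value = FOB price + freight + insurance = 164290.51 + 1177.71 + 97.87 = 165566.09
Ad valorem component: 165566.09 × 18% = 29801.90
Specific component: 783 × 1.17 = 916.11
Import duty = 29801.90 + 916.11 = 30718.01
Buyer bears: freight 1177.71 + insurance 97.87 + destination terminal 597.26 + brokerage 455.15 + delivery 1926.09 + duty 30718.01 = 34972.09
Landed cost = invoice 164290.51 + 34972.09 = 199262.60

Total landed cost: CAD 199262.60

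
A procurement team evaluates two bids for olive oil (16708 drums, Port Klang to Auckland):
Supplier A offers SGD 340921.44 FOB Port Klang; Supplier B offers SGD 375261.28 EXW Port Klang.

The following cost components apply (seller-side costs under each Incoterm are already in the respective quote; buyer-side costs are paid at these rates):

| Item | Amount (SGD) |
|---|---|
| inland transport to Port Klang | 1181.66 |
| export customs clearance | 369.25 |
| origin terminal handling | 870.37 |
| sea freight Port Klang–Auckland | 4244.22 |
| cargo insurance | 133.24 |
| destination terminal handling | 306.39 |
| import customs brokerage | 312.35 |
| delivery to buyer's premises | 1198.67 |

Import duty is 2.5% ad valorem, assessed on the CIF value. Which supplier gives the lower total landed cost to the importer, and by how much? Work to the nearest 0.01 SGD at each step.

Supplier A is cheaper by SGD 37680.15

Supplier A (FOB):
CIF value = FOB price + freight + insurance = 340921.44 + 4244.22 + 133.24 = 345298.90
Import duty = 345298.90 × 2.5% = 8632.47
Buyer bears (A): 4244.22 + 133.24 + 306.39 + 312.35 + 1198.67 = 6194.87
Landed cost (A) = invoice 340921.44 + 6194.87 + duty 8632.47 = 355748.78
Supplier B (EXW):
CIF value = EXW price + inland to port + export clearance + origin terminal + freight + insurance = 375261.28 + 1181.66 + 369.25 + 870.37 + 4244.22 + 133.24 = 382060.02
Import duty = 382060.02 × 2.5% = 9551.50
Buyer bears (B): 1181.66 + 369.25 + 870.37 + 4244.22 + 133.24 + 306.39 + 312.35 + 1198.67 = 8616.15
Landed cost (B) = invoice 375261.28 + 8616.15 + duty 9551.50 = 393428.93
Difference = |355748.78 − 393428.93| = 37680.15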